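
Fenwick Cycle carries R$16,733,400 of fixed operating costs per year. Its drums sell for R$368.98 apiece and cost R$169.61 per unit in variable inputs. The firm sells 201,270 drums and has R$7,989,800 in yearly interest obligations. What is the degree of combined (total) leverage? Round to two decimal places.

2.60

At 201,270 units, contribution = 201,270 × R$199.37 = R$40,127,199.90.
EBIT = R$40,127,199.90 − R$16,733,400 = R$23,393,799.90. Interest = R$7,989,800.00, so EBIT − I = R$15,403,999.90.
DCL = contribution ÷ (EBIT − I) = R$40,127,199.90 ÷ R$15,403,999.90 = 2.6050.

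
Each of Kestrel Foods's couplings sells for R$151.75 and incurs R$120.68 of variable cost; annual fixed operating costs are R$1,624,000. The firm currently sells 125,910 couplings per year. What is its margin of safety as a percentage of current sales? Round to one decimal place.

58.5%

Contribution margin per unit = R$151.75 − R$120.68 = R$31.07. Break-even units = R$1,624,000 ÷ R$31.07 = 52,269.07; break-even revenue = 52,269.07 × R$151.75 = R$7,931,831.35.
Actual sales revenue = 125,910 × R$151.75 = R$19,106,842.50.
Margin of safety = (R$19,106,842.50 − R$7,931,831.35) ÷ R$19,106,842.50 = 58.5%.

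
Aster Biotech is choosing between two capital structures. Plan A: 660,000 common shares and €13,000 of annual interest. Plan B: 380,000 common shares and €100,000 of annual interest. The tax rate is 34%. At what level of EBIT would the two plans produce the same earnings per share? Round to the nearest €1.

€218,071

Set EPS_A = EPS_B: (EBIT − €13,000)(1 − 0.34) ÷ 660,000 = (EBIT − €100,000)(1 − 0.34) ÷ 380,000.
Cancelling (1 − t) and cross-multiplying: 380,000·(EBIT − 13,000) = 660,000·(EBIT − 100,000).
Solving, EBIT = (100,000·660,000 − 13,000·380,000) / (660,000 − 380,000) = 61,060,000,000 / 280,000 = 218,071.43.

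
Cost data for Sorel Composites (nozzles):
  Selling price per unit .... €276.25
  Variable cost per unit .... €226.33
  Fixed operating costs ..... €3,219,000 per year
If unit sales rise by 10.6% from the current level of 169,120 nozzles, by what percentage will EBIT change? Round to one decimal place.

Total contribution margin = 169,120 × €49.92 = €8,442,470.40.
Subtracting fixed costs: EBIT = €8,442,470.40 − €3,219,000 = €5,223,470.40.
So DOL = total CM / EBIT = €8,442,470.40 / €5,223,470.40 = 1.6163.
So EBIT moves 1.6163 × (+10.6%) = +17.1%.

+17.1%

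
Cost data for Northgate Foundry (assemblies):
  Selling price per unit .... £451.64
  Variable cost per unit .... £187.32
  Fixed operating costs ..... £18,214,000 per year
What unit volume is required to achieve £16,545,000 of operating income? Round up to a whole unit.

131,504 assemblies

Unit CM = price − variable cost = £451.64 − £187.32 = £264.32.
Need Q such that Q × £264.32 − £18,214,000 = £16,545,000, i.e. Q = £34,759,000 / £264.32 = 131,503.48 → 131,504.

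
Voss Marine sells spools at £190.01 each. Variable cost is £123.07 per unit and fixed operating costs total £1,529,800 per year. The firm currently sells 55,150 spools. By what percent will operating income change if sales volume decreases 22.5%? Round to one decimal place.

-38.4%

Total contribution margin = 55,150 × £66.94 = £3,691,741.00.
EBIT = £3,691,741.00 − £1,529,800 = £2,161,941.00.
So DOL = total CM / EBIT = £3,691,741.00 / £2,161,941.00 = 1.7076.
%ΔEBIT = DOL × %ΔSales = 1.7076 × -22.5% = -38.4%.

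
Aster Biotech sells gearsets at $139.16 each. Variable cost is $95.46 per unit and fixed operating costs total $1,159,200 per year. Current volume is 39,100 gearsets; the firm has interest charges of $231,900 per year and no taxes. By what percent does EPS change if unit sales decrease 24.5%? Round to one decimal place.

-131.8%

Total contribution margin = 39,100 × $43.70 = $1,708,670.00.
Subtracting fixed costs: EBIT = $1,708,670.00 − $1,159,200 = $549,470.00.
Interest = $231,900.00, so EBIT − I = $317,570.00.
Degree of combined leverage = contribution ÷ (EBIT − I) = $1,708,670.00 ÷ $317,570.00 = 5.3805.
%ΔEPS = DCL × %ΔSales = 5.3805 × -24.5% = -131.8%.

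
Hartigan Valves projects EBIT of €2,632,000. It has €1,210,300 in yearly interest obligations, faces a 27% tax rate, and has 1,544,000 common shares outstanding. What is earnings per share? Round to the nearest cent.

Pre-tax income = €2,632,000 − €1,210,300.00 = €1,421,700.00.
After tax at 27%: net income = €1,421,700.00 × 0.73 = €1,037,841.00.
Per share: €1,037,841.00 / 1,544,000 shares = €0.67.

€0.67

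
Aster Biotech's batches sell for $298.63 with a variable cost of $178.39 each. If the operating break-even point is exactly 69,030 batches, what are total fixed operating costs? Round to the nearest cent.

$8,300,167.20

Contribution margin per unit = $298.63 − $178.39 = $120.24.
Fixed costs = break-even units × CM = 69,030 × $120.24 = $8,300,167.20.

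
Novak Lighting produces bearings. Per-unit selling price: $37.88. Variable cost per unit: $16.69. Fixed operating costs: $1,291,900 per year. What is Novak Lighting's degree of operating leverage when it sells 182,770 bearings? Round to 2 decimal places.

1.50

Total contribution margin = 182,770 × $21.19 = $3,872,896.30.
Operating income = contribution − fixed costs = $3,872,896.30 − $1,291,900 = $2,580,996.30.
So DOL = total CM / EBIT = $3,872,896.30 / $2,580,996.30 = 1.5005.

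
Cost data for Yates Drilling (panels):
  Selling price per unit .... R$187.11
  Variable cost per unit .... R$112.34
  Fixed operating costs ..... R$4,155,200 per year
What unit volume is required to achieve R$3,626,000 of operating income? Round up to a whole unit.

Contribution margin per unit = R$187.11 − R$112.34 = R$74.77.
Required volume = (fixed costs + target profit) ÷ CM = (R$4,155,200 + R$3,626,000) ÷ R$74.77 = 104,068.48, so 104,069 panels.

104,069 panels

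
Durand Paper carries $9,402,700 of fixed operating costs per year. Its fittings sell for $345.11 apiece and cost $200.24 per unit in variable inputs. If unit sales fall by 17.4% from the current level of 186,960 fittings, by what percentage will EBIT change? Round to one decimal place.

Contribution at this volume is 186,960 × $144.87 = $27,084,895.20.
Subtracting fixed costs: EBIT = $27,084,895.20 − $9,402,700 = $17,682,195.20.
DOL = contribution ÷ EBIT = $27,084,895.20 ÷ $17,682,195.20 = 1.5318.
So EBIT moves 1.5318 × (-17.4%) = -26.7%.

-26.7%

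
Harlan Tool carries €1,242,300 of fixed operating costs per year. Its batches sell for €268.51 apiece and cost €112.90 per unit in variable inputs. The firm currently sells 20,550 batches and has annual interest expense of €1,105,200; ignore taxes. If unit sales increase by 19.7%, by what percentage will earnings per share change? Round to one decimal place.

At 20,550 units, contribution = 20,550 × €155.61 = €3,197,785.50.
Subtracting fixed costs: EBIT = €3,197,785.50 − €1,242,300 = €1,955,485.50.
Interest = €1,105,200.00, so EBIT − I = €850,285.50.
DCL = total CM / (EBIT − I) = €3,197,785.50 / €850,285.50 = 3.7608.
EPS therefore changes by 3.7608 × (+19.7%) = +74.1%.

+74.1%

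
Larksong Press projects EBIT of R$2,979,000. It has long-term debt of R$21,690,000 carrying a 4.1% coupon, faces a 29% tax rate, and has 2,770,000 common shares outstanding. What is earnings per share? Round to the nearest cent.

R$0.54

Interest = R$889,290.00, so EBT = R$2,979,000 − R$889,290.00 = R$2,089,710.00.
After tax at 29%: net income = R$2,089,710.00 × 0.71 = R$1,483,694.10.
Per share: R$1,483,694.10 / 2,770,000 shares = R$0.54.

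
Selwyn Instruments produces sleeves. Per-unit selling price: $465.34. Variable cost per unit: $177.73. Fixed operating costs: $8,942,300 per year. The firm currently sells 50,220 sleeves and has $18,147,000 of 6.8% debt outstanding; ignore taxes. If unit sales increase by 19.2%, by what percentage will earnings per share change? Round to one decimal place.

+65.0%

At 50,220 units, contribution = 50,220 × $287.61 = $14,443,774.20.
Operating income = contribution − fixed costs = $14,443,774.20 − $8,942,300 = $5,501,474.20.
Interest = $1,233,996.00, so EBIT − I = $4,267,478.20.
Degree of combined leverage = contribution ÷ (EBIT − I) = $14,443,774.20 ÷ $4,267,478.20 = 3.3846.
%ΔEPS = DCL × %ΔSales = 3.3846 × +19.2% = +65.0%.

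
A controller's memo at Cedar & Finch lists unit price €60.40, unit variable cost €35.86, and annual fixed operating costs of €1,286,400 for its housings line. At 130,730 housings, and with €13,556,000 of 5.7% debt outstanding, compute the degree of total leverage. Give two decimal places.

2.79

Total contribution margin = 130,730 × €24.54 = €3,208,114.20.
EBIT = €3,208,114.20 − €1,286,400 = €1,921,714.20. Interest = €772,692.00.
DOL = €3,208,114.20 ÷ €1,921,714.20 = 1.6694; DFL = €1,921,714.20 ÷ €1,149,022.20 = 1.6725.
DCL = DOL × DFL = 1.6694 × 1.6725 = 2.7921.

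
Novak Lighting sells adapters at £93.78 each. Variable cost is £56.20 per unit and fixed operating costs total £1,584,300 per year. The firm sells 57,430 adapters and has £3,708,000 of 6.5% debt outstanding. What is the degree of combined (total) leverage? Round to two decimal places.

At 57,430 units, contribution = 57,430 × £37.58 = £2,158,219.40.
EBIT = £2,158,219.40 − £1,584,300 = £573,919.40. Interest = £241,020.00, so EBIT − I = £332,899.40.
DCL = contribution ÷ (EBIT − I) = £2,158,219.40 ÷ £332,899.40 = 6.4831.

6.48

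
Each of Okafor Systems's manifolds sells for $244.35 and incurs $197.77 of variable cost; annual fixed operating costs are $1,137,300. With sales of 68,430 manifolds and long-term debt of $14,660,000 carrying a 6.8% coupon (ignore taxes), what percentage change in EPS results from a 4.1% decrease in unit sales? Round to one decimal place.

-12.4%

Contribution at this volume is 68,430 × $46.58 = $3,187,469.40.
Operating income = contribution − fixed costs = $3,187,469.40 − $1,137,300 = $2,050,169.40.
Interest = $996,880.00, so EBIT − I = $1,053,289.40.
DCL = total CM / (EBIT − I) = $3,187,469.40 / $1,053,289.40 = 3.0262.
EPS therefore changes by 3.0262 × (-4.1%) = -12.4%.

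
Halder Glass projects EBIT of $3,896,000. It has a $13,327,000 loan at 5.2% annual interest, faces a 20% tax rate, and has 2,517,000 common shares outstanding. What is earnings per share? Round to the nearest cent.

Interest = $693,004.00, so EBT = $3,896,000 − $693,004.00 = $3,202,996.00.
Net income = $3,202,996.00 × (1 − 0.20) = $2,562,396.80.
Per share: $2,562,396.80 / 2,517,000 shares = $1.02.

$1.02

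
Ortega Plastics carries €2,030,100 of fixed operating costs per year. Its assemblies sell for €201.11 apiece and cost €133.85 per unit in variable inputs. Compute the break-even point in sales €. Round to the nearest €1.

CM per unit = €201.11 − €133.85 = €67.26; CM ratio = €67.26 / €201.11 = 0.3344.
Break-even sales = FC ÷ CM ratio = €2,030,100 × €201.11 / €67.26 = €6,070,077.

€6,070,077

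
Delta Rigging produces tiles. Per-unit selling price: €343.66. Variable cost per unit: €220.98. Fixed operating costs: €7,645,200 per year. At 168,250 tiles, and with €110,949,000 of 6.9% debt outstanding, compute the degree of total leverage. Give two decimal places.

At 168,250 units, contribution = 168,250 × €122.68 = €20,640,910.00.
Operating income = contribution − fixed costs = €20,640,910.00 − €7,645,200 = €12,995,710.00. Interest = €7,655,481.00.
DOL = €20,640,910.00 ÷ €12,995,710.00 = 1.5883; DFL = €12,995,710.00 ÷ €5,340,229.00 = 2.4335.
DCL = DOL × DFL = 1.5883 × 2.4335 = 3.8651.

3.87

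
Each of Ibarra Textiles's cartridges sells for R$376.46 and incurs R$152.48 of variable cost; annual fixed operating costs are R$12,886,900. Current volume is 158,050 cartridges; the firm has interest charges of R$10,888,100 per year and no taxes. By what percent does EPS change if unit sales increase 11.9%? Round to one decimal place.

At 158,050 units, contribution = 158,050 × R$223.98 = R$35,400,039.00.
Subtracting fixed costs: EBIT = R$35,400,039.00 − R$12,886,900 = R$22,513,139.00.
After interest of R$10,888,100.00, pre-tax earnings = R$11,625,039.00.
DCL = total CM / (EBIT − I) = R$35,400,039.00 / R$11,625,039.00 = 3.0452.
EPS therefore changes by 3.0452 × (+11.9%) = +36.2%.

+36.2%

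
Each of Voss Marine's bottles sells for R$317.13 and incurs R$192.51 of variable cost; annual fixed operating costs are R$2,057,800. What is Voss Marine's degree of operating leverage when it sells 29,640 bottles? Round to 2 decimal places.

2.26

At 29,640 units, contribution = 29,640 × R$124.62 = R$3,693,736.80.
Subtracting fixed costs: EBIT = R$3,693,736.80 − R$2,057,800 = R$1,635,936.80.
So DOL = total CM / EBIT = R$3,693,736.80 / R$1,635,936.80 = 2.2579.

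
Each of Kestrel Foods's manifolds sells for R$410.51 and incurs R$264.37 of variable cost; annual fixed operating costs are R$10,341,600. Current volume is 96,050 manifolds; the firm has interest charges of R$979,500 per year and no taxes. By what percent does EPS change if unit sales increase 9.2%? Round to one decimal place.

Contribution at this volume is 96,050 × R$146.14 = R$14,036,747.00.
Operating income = contribution − fixed costs = R$14,036,747.00 − R$10,341,600 = R$3,695,147.00.
After interest of R$979,500.00, pre-tax earnings = R$2,715,647.00.
DCL = total CM / (EBIT − I) = R$14,036,747.00 / R$2,715,647.00 = 5.1688.
EPS therefore changes by 5.1688 × (+9.2%) = +47.6%.

+47.6%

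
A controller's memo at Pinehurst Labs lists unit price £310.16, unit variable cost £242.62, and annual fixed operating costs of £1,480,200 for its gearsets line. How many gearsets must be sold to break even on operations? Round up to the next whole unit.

21,916 gearsets

Contribution margin per unit = £310.16 − £242.62 = £67.54.
Units to break even: £1,480,200 ÷ £67.54 = 21,915.90, rounded up to 21,916.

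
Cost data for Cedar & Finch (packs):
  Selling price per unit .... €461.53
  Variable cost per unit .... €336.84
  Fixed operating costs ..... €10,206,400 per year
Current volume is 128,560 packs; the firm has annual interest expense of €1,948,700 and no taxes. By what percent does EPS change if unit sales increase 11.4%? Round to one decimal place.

+47.2%

Contribution at this volume is 128,560 × €124.69 = €16,030,146.40.
Subtracting fixed costs: EBIT = €16,030,146.40 − €10,206,400 = €5,823,746.40.
Interest = €1,948,700.00, so EBIT − I = €3,875,046.40.
Degree of combined leverage = contribution ÷ (EBIT − I) = €16,030,146.40 ÷ €3,875,046.40 = 4.1368.
%ΔEPS = DCL × %ΔSales = 4.1368 × +11.4% = +47.2%.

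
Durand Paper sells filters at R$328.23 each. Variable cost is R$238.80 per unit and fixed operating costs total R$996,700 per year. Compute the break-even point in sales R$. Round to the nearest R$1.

CM per unit = R$328.23 − R$238.80 = R$89.43; CM ratio = R$89.43 / R$328.23 = 0.2725.
Break-even revenue = fixed costs × price ÷ CM = R$996,700 × R$328.23 ÷ R$89.43 = R$3,658,133.

R$3,658,133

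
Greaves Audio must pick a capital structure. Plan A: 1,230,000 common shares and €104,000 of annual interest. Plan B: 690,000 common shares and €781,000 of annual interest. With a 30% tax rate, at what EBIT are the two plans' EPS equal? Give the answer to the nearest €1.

Set EPS_A = EPS_B: (EBIT − €104,000)(1 − 0.30) ÷ 1,230,000 = (EBIT − €781,000)(1 − 0.30) ÷ 690,000.
Cancelling (1 − t) and cross-multiplying: 690,000·(EBIT − 104,000) = 1,230,000·(EBIT − 781,000).
Solving, EBIT = (781,000·1,230,000 − 104,000·690,000) / (1,230,000 − 690,000) = 888,870,000,000 / 540,000 = 1,646,055.56.

€1,646,056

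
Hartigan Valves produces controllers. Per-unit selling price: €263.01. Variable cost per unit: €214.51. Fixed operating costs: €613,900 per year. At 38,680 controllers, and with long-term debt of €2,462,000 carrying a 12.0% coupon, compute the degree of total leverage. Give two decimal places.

Contribution at this volume is 38,680 × €48.50 = €1,875,980.00.
EBIT = €1,875,980.00 − €613,900 = €1,262,080.00. Interest = €295,440.00.
DOL = €1,875,980.00 ÷ €1,262,080.00 = 1.4864; DFL = €1,262,080.00 ÷ €966,640.00 = 1.3056.
Combined leverage = 1.4864 × 1.3056 = 1.9406.

1.94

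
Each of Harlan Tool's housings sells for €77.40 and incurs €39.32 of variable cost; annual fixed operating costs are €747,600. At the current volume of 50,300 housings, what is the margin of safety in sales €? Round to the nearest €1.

€2,373,676

Unit CM = price − variable cost = €77.40 − €39.32 = €38.08. Break-even units = €747,600 ÷ €38.08 = 19,632.35; break-even revenue = 19,632.35 × €77.40 = €1,519,544.12.
Current sales = 50,300 × €77.40 = €3,893,220.00.
Margin of safety = €3,893,220.00 − €1,519,544.12 = €2,373,676.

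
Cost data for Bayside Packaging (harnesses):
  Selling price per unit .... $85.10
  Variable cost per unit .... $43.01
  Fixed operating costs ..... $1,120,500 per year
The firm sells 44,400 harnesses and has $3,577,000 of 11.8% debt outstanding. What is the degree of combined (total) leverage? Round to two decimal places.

5.73

At 44,400 units, contribution = 44,400 × $42.09 = $1,868,796.00.
Subtracting fixed costs: EBIT = $1,868,796.00 − $1,120,500 = $748,296.00. Interest = $422,086.00.
DOL = $1,868,796.00 ÷ $748,296.00 = 2.4974; DFL = $748,296.00 ÷ $326,210.00 = 2.2939.
DCL = DOL × DFL = 2.4974 × 2.2939 = 5.7288.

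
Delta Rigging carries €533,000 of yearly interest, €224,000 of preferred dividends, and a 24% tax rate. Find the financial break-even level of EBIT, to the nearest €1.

€827,737

Grossing the preferred dividend up to pre-tax terms: €224,000 / (1 − 0.24) = €294,736.84.
EPS = 0 when EBIT covers interest plus the pre-tax preferred burden: €533,000 + €294,736.84 = €827,736.84.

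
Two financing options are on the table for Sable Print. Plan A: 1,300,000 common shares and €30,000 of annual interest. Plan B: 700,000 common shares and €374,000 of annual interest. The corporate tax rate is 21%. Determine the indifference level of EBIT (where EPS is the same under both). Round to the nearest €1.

€775,333

Set EPS_A = EPS_B: (EBIT − €30,000)(1 − 0.21) ÷ 1,300,000 = (EBIT − €374,000)(1 − 0.21) ÷ 700,000.
Cancelling (1 − t) and cross-multiplying: 700,000·(EBIT − 30,000) = 1,300,000·(EBIT − 374,000).
EBIT × (1,300,000 − 700,000) = 374,000 × 1,300,000 − 30,000 × 700,000 = 465,200,000,000, so EBIT = 465,200,000,000 ÷ 600,000 = 775,333.33.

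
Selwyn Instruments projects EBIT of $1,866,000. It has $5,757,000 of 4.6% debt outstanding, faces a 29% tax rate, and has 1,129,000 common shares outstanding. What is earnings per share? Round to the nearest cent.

$1.01

Pre-tax income = $1,866,000 − $264,822.00 = $1,601,178.00.
Net income = $1,601,178.00 × (1 − 0.29) = $1,136,836.38.
Per share: $1,136,836.38 / 1,129,000 shares = $1.01.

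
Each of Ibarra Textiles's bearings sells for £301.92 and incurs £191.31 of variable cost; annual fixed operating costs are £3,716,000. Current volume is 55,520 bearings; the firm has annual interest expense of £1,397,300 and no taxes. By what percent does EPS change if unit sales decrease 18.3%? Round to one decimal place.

At 55,520 units, contribution = 55,520 × £110.61 = £6,141,067.20.
Operating income = contribution − fixed costs = £6,141,067.20 − £3,716,000 = £2,425,067.20.
Interest = £1,397,300.00, so EBIT − I = £1,027,767.20.
Degree of combined leverage = contribution ÷ (EBIT − I) = £6,141,067.20 ÷ £1,027,767.20 = 5.9752.
EPS therefore changes by 5.9752 × (-18.3%) = -109.3%.

-109.3%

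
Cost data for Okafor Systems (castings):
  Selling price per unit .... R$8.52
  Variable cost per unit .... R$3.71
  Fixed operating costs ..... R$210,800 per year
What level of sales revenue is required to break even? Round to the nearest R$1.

CM per unit = R$8.52 − R$3.71 = R$4.81; CM ratio = R$4.81 / R$8.52 = 0.5646.
Break-even sales = FC ÷ CM ratio = R$210,800 × R$8.52 / R$4.81 = R$373,392.

R$373,392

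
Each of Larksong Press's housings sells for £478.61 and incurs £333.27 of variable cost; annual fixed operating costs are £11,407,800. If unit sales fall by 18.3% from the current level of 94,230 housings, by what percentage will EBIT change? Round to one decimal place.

-109.6%

At 94,230 units, contribution = 94,230 × £145.34 = £13,695,388.20.
Subtracting fixed costs: EBIT = £13,695,388.20 − £11,407,800 = £2,287,588.20.
So DOL = total CM / EBIT = £13,695,388.20 / £2,287,588.20 = 5.9868.
Operating income changes by 5.9868 × -18.3% = -109.6%.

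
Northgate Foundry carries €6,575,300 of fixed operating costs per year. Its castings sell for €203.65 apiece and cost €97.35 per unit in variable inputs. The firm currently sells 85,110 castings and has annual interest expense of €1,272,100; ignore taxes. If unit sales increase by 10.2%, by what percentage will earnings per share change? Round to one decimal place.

Contribution at this volume is 85,110 × €106.30 = €9,047,193.00.
Subtracting fixed costs: EBIT = €9,047,193.00 − €6,575,300 = €2,471,893.00.
After interest of €1,272,100.00, pre-tax earnings = €1,199,793.00.
Degree of combined leverage = contribution ÷ (EBIT − I) = €9,047,193.00 ÷ €1,199,793.00 = 7.5406.
EPS therefore changes by 7.5406 × (+10.2%) = +76.9%.

+76.9%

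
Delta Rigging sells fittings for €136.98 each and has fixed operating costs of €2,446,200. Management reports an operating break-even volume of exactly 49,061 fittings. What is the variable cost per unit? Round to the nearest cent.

€87.12

Contribution per unit must be FC / Q = €2,446,200 / 49,061 = €49.8604.
Variable cost per unit = €136.98 − €49.8604 = €87.12.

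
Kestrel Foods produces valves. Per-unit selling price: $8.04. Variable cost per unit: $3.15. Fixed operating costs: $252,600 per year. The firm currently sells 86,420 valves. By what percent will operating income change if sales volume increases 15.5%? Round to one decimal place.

+38.5%

At 86,420 units, contribution = 86,420 × $4.89 = $422,593.80.
Operating income = contribution − fixed costs = $422,593.80 − $252,600 = $169,993.80.
Degree of operating leverage = $422,593.80 / $169,993.80 = 2.4859.
Operating income changes by 2.4859 × +15.5% = +38.5%.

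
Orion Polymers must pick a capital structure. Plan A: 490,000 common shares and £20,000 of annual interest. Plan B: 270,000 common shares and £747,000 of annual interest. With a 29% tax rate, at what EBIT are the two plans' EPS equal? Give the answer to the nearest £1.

At indifference, (EBIT − 20,000)(1 − t)/490,000 = (EBIT − 747,000)(1 − t)/270,000.
Cancelling (1 − t) and cross-multiplying: 270,000·(EBIT − 20,000) = 490,000·(EBIT − 747,000).
EBIT × (490,000 − 270,000) = 747,000 × 490,000 − 20,000 × 270,000 = 360,630,000,000, so EBIT = 360,630,000,000 ÷ 220,000 = 1,639,227.27.

£1,639,227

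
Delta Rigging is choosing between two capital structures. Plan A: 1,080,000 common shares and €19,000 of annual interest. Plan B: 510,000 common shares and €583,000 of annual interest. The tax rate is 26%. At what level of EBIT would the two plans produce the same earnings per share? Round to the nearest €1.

€1,087,632

At indifference, (EBIT − 19,000)(1 − t)/1,080,000 = (EBIT − 583,000)(1 − t)/510,000.
The (1 − t) factor cancels: (EBIT − 19,000) × 510,000 = (EBIT − 583,000) × 1,080,000.
Solving, EBIT = (583,000·1,080,000 − 19,000·510,000) / (1,080,000 − 510,000) = 619,950,000,000 / 570,000 = 1,087,631.58.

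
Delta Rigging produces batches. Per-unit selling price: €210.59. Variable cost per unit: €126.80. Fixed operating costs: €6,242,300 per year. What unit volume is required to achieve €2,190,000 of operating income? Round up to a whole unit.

100,637 batches

Each unit contributes €210.59 − €126.80 = €83.79.
Units = (FC + target) / CM = (€6,242,300 + €2,190,000) / €83.79 = 100,636.11, so 100,637 batches.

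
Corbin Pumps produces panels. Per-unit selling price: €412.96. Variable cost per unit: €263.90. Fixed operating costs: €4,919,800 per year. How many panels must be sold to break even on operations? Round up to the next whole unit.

Contribution margin per unit = €412.96 − €263.90 = €149.06.
Break-even volume = fixed costs ÷ CM per unit = €4,919,800 ÷ €149.06 = 33,005.50, so 33,006 panels.

33,006 panels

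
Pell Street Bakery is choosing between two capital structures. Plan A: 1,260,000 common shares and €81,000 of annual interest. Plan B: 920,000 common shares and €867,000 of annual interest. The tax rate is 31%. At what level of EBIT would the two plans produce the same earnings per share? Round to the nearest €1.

€2,993,824

Set EPS_A = EPS_B: (EBIT − €81,000)(1 − 0.31) ÷ 1,260,000 = (EBIT − €867,000)(1 − 0.31) ÷ 920,000.
The (1 − t) factor cancels: (EBIT − 81,000) × 920,000 = (EBIT − 867,000) × 1,260,000.
EBIT × (1,260,000 − 920,000) = 867,000 × 1,260,000 − 81,000 × 920,000 = 1,017,900,000,000, so EBIT = 1,017,900,000,000 ÷ 340,000 = 2,993,823.53.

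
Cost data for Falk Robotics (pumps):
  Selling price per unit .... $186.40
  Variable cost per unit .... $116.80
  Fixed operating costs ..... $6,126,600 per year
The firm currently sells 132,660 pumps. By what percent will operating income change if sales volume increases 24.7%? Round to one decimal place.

+73.4%

Contribution at this volume is 132,660 × $69.60 = $9,233,136.00.
Operating income = contribution − fixed costs = $9,233,136.00 − $6,126,600 = $3,106,536.00.
So DOL = total CM / EBIT = $9,233,136.00 / $3,106,536.00 = 2.9722.
Operating income changes by 2.9722 × +24.7% = +73.4%.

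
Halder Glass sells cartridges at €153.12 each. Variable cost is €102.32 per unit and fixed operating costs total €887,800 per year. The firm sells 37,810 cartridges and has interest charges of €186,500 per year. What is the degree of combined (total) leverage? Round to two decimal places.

Contribution at this volume is 37,810 × €50.80 = €1,920,748.00.
Operating income = contribution − fixed costs = €1,920,748.00 − €887,800 = €1,032,948.00. Interest = €186,500.00, so EBIT − I = €846,448.00.
DCL = contribution ÷ (EBIT − I) = €1,920,748.00 ÷ €846,448.00 = 2.2692.

2.27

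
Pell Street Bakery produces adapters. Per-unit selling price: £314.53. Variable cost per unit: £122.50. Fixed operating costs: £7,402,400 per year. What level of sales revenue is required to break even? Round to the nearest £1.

Contribution margin per unit = £314.53 − £122.50 = £192.03, a CM ratio of £192.03 ÷ £314.53 = 0.6105.
Break-even sales = FC ÷ CM ratio = £7,402,400 × £314.53 / £192.03 = £12,124,548.

£12,124,548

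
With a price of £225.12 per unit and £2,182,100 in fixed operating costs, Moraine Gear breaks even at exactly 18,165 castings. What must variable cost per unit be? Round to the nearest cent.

£104.99

Contribution per unit must be FC / Q = £2,182,100 / 18,165 = £120.1266.
Hence VC = price − CM = £225.12 − £120.1266 = £104.99.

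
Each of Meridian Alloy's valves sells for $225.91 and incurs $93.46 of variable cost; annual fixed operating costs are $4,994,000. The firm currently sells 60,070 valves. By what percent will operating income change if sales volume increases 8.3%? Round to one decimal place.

At 60,070 units, contribution = 60,070 × $132.45 = $7,956,271.50.
Operating income = contribution − fixed costs = $7,956,271.50 − $4,994,000 = $2,962,271.50.
DOL = contribution ÷ EBIT = $7,956,271.50 ÷ $2,962,271.50 = 2.6859.
%ΔEBIT = DOL × %ΔSales = 2.6859 × +8.3% = +22.3%.

+22.3%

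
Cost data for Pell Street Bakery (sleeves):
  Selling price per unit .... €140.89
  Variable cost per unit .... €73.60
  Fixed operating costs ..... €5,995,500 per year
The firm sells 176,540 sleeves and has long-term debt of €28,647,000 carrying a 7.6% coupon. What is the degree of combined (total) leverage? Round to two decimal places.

3.20

Contribution at this volume is 176,540 × €67.29 = €11,879,376.60.
Operating income = contribution − fixed costs = €11,879,376.60 − €5,995,500 = €5,883,876.60. Interest = €2,177,172.00, so EBIT − I = €3,706,704.60.
DCL = contribution ÷ (EBIT − I) = €11,879,376.60 ÷ €3,706,704.60 = 3.2048.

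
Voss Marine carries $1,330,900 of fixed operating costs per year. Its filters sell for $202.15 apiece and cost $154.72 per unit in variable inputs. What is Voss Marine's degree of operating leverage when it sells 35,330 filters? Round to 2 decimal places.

Total contribution margin = 35,330 × $47.43 = $1,675,701.90.
EBIT = $1,675,701.90 − $1,330,900 = $344,801.90.
DOL = contribution ÷ EBIT = $1,675,701.90 ÷ $344,801.90 = 4.8599.

4.86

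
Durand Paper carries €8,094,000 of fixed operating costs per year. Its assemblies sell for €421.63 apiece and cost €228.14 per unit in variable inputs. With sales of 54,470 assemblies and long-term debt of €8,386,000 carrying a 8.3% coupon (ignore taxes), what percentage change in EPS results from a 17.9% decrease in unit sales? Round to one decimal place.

At 54,470 units, contribution = 54,470 × €193.49 = €10,539,400.30.
Subtracting fixed costs: EBIT = €10,539,400.30 − €8,094,000 = €2,445,400.30.
Interest = €696,038.00, so EBIT − I = €1,749,362.30.
Degree of combined leverage = contribution ÷ (EBIT − I) = €10,539,400.30 ÷ €1,749,362.30 = 6.0247.
%ΔEPS = DCL × %ΔSales = 6.0247 × -17.9% = -107.8%.

-107.8%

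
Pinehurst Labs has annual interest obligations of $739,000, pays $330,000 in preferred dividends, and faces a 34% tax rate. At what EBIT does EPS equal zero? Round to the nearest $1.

Grossing the preferred dividend up to pre-tax terms: $330,000 / (1 − 0.34) = $500,000.00.
Financial break-even EBIT = interest + D_p ÷ (1 − t) = $739,000 + $500,000.00 = $1,239,000.00.

$1,239,000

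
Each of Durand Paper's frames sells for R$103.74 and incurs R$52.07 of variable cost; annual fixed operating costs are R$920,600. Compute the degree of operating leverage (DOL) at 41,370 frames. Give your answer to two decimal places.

1.76

Contribution at this volume is 41,370 × R$51.67 = R$2,137,587.90.
Subtracting fixed costs: EBIT = R$2,137,587.90 − R$920,600 = R$1,216,987.90.
Degree of operating leverage = R$2,137,587.90 / R$1,216,987.90 = 1.7565.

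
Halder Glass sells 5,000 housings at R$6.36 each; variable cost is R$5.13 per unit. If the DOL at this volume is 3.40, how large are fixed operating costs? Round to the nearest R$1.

R$4,341

Contribution at this volume is 5,000 × R$1.23 = R$6,150.00.
Since DOL = CM ÷ EBIT, EBIT = R$6,150.00 ÷ 3.40 = R$1,808.82.
Fixed costs = CM − EBIT = R$6,150.00 − R$1,808.82 = R$4,341.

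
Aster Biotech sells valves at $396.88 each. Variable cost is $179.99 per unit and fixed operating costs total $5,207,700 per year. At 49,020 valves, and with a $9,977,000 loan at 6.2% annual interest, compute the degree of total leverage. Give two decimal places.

Total contribution margin = 49,020 × $216.89 = $10,631,947.80.
Subtracting fixed costs: EBIT = $10,631,947.80 − $5,207,700 = $5,424,247.80. Interest = $618,574.00, so EBIT − I = $4,805,673.80.
Degree of total leverage = total CM / (EBIT − interest) = $10,631,947.80 / $4,805,673.80 = 2.2124.

2.21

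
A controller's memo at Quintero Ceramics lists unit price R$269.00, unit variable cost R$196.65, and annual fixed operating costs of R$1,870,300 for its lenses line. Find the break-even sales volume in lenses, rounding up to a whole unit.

25,851 lenses

Contribution margin per unit = R$269.00 − R$196.65 = R$72.35.
Break-even Q = R$1,870,300 / R$72.35 = 25,850.73 → 25,851 lenses.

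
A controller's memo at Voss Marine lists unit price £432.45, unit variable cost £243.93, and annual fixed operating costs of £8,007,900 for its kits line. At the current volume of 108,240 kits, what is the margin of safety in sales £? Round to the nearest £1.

£28,438,897

Unit CM = price − variable cost = £432.45 − £243.93 = £188.52. Break-even units = £8,007,900 ÷ £188.52 = 42,477.72; break-even revenue = 42,477.72 × £432.45 = £18,369,490.53.
Current sales = 108,240 × £432.45 = £46,808,388.00.
Margin of safety = £46,808,388.00 − £18,369,490.53 = £28,438,897.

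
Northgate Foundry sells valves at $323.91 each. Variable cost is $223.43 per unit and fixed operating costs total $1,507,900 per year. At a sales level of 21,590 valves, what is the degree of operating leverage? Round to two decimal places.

3.28

Contribution at this volume is 21,590 × $100.48 = $2,169,363.20.
EBIT = $2,169,363.20 − $1,507,900 = $661,463.20.
So DOL = total CM / EBIT = $2,169,363.20 / $661,463.20 = 3.2796.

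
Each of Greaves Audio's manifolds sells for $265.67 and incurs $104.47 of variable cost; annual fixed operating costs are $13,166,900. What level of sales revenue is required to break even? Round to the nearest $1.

$21,700,064

Contribution margin per unit = $265.67 − $104.47 = $161.20, a CM ratio of $161.20 ÷ $265.67 = 0.6068.
Break-even revenue = fixed costs × price ÷ CM = $13,166,900 × $265.67 ÷ $161.20 = $21,700,064.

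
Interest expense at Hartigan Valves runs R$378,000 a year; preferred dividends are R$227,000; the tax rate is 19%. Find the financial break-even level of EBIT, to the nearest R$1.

R$658,247

Preferred dividends are paid after tax, so their pre-tax equivalent is R$227,000 ÷ (1 − 0.19) = R$280,246.91.
EPS = 0 when EBIT covers interest plus the pre-tax preferred burden: R$378,000 + R$280,246.91 = R$658,246.91.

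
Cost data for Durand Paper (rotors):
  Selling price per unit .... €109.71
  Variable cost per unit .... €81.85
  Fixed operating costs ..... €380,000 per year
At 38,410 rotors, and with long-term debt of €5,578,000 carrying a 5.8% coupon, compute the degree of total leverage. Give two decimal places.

2.92

At 38,410 units, contribution = 38,410 × €27.86 = €1,070,102.60.
Subtracting fixed costs: EBIT = €1,070,102.60 − €380,000 = €690,102.60. Interest = €323,524.00.
DOL = €1,070,102.60 ÷ €690,102.60 = 1.5506; DFL = €690,102.60 ÷ €366,578.60 = 1.8826.
DCL = DOL × DFL = 1.5506 × 1.8826 = 2.9192.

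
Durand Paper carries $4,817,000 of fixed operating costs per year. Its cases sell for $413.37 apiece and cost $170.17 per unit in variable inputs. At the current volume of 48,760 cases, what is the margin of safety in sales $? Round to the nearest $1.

$11,968,408

Unit CM = price − variable cost = $413.37 − $170.17 = $243.20. Break-even units = $4,817,000 ÷ $243.20 = 19,806.74; break-even revenue = 19,806.74 × $413.37 = $8,187,513.53.
Actual sales revenue = 48,760 × $413.37 = $20,155,921.20.
Margin of safety = $20,155,921.20 − $8,187,513.53 = $11,968,408.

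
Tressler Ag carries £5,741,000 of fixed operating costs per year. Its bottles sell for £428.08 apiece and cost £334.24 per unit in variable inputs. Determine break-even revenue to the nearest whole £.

Contribution margin per unit = £428.08 − £334.24 = £93.84, a CM ratio of £93.84 ÷ £428.08 = 0.2192.
Break-even sales = FC ÷ CM ratio = £5,741,000 × £428.08 / £93.84 = £26,189,336.

£26,189,336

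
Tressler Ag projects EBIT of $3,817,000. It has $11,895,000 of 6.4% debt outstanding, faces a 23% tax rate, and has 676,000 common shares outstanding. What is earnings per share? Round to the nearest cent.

$3.48

Interest = $761,280.00, so EBT = $3,817,000 − $761,280.00 = $3,055,720.00.
After tax at 23%: net income = $3,055,720.00 × 0.77 = $2,352,904.40.
Per share: $2,352,904.40 / 676,000 shares = $3.48.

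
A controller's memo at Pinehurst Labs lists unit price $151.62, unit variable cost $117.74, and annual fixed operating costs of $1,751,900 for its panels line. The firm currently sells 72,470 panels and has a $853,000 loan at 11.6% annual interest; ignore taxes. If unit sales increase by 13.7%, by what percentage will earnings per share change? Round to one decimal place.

+55.7%

Total contribution margin = 72,470 × $33.88 = $2,455,283.60.
EBIT = $2,455,283.60 − $1,751,900 = $703,383.60.
After interest of $98,948.00, pre-tax earnings = $604,435.60.
DCL = total CM / (EBIT − I) = $2,455,283.60 / $604,435.60 = 4.0621.
EPS therefore changes by 4.0621 × (+13.7%) = +55.7%.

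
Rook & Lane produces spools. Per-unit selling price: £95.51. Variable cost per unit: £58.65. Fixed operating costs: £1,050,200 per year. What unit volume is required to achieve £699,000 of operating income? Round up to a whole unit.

Each unit contributes £95.51 − £58.65 = £36.86.
Required volume = (fixed costs + target profit) ÷ CM = (£1,050,200 + £699,000) ÷ £36.86 = 47,455.24, so 47,456 spools.

47,456 spools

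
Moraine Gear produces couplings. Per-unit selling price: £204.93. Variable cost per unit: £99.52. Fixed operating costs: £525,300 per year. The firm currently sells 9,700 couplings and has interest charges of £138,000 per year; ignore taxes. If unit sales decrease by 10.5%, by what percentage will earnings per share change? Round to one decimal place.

Contribution at this volume is 9,700 × £105.41 = £1,022,477.00.
Subtracting fixed costs: EBIT = £1,022,477.00 − £525,300 = £497,177.00.
Interest = £138,000.00, so EBIT − I = £359,177.00.
DCL = total CM / (EBIT − I) = £1,022,477.00 / £359,177.00 = 2.8467.
EPS therefore changes by 2.8467 × (-10.5%) = -29.9%.

-29.9%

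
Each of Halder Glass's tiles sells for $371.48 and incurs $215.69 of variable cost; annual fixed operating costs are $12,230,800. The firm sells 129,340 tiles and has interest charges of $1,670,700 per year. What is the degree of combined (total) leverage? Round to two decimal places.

Total contribution margin = 129,340 × $155.79 = $20,149,878.60.
Operating income = contribution − fixed costs = $20,149,878.60 − $12,230,800 = $7,919,078.60. Interest = $1,670,700.00.
DOL = $20,149,878.60 ÷ $7,919,078.60 = 2.5445; DFL = $7,919,078.60 ÷ $6,248,378.60 = 1.2674.
Combined leverage = 2.5445 × 1.2674 = 3.2249.

3.22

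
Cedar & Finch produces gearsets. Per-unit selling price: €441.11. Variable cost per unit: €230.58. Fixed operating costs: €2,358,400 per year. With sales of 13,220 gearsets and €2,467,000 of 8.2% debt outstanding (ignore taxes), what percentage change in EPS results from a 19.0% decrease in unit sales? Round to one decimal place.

-237.7%

At 13,220 units, contribution = 13,220 × €210.53 = €2,783,206.60.
EBIT = €2,783,206.60 − €2,358,400 = €424,806.60.
After interest of €202,294.00, pre-tax earnings = €222,512.60.
DCL = total CM / (EBIT − I) = €2,783,206.60 / €222,512.60 = 12.5081.
EPS therefore changes by 12.5081 × (-19.0%) = -237.7%.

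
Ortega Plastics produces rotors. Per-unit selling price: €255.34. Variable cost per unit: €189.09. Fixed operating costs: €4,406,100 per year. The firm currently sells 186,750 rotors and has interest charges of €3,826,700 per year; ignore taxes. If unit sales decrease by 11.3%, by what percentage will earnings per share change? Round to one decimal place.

-33.8%

Total contribution margin = 186,750 × €66.25 = €12,372,187.50.
Subtracting fixed costs: EBIT = €12,372,187.50 − €4,406,100 = €7,966,087.50.
After interest of €3,826,700.00, pre-tax earnings = €4,139,387.50.
Degree of combined leverage = contribution ÷ (EBIT − I) = €12,372,187.50 ÷ €4,139,387.50 = 2.9889.
EPS therefore changes by 2.9889 × (-11.3%) = -33.8%.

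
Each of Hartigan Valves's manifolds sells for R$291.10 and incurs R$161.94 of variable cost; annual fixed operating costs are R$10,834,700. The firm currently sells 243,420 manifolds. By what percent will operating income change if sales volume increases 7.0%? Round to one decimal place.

Total contribution margin = 243,420 × R$129.16 = R$31,440,127.20.
EBIT = R$31,440,127.20 − R$10,834,700 = R$20,605,427.20.
So DOL = total CM / EBIT = R$31,440,127.20 / R$20,605,427.20 = 1.5258.
%ΔEBIT = DOL × %ΔSales = 1.5258 × +7.0% = +10.7%.

+10.7%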